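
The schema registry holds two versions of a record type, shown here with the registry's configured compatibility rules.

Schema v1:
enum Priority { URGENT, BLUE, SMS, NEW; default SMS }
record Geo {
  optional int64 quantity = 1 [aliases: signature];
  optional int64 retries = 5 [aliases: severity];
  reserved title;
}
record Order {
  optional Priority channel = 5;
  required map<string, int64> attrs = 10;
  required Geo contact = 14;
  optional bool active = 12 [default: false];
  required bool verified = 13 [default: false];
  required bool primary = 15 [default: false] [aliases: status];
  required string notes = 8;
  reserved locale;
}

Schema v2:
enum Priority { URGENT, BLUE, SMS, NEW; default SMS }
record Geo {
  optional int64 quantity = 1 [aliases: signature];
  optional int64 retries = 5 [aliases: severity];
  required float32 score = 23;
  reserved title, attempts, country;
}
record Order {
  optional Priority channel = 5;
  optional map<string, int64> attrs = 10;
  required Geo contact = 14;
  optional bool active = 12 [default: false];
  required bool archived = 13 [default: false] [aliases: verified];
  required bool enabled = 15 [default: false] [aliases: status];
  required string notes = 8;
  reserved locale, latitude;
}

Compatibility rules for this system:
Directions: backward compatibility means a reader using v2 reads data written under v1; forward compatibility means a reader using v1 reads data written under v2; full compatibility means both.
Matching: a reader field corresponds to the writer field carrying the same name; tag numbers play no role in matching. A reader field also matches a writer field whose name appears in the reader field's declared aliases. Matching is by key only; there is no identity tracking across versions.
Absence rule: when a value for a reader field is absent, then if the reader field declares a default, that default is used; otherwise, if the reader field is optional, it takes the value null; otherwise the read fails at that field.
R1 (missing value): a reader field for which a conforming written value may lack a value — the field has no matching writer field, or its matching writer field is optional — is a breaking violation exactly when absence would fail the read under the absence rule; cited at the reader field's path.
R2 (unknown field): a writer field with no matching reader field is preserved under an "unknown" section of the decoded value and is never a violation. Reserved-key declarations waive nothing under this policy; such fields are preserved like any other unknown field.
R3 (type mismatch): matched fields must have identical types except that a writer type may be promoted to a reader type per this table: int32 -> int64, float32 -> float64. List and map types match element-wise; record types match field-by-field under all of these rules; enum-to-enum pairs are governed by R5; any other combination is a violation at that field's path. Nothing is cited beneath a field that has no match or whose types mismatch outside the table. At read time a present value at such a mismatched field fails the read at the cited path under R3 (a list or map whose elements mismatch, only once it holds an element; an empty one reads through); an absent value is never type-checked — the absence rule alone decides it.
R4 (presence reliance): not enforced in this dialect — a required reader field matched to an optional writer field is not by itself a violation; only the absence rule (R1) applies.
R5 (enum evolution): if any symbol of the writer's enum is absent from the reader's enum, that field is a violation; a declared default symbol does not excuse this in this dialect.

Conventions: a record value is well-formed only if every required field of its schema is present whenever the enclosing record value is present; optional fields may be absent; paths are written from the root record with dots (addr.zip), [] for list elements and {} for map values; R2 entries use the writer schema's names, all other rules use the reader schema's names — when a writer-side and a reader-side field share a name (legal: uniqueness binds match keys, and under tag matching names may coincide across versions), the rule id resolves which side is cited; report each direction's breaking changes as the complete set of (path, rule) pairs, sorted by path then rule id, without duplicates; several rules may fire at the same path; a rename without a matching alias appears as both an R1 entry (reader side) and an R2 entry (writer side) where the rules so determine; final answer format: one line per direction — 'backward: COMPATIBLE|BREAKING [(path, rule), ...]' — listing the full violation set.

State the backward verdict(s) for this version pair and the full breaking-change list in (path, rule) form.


the writer's type comes first in each Order pair
backward analysis of Order with v2 as reader and v1 as writer:
  Priority -> Priority, writer optional: channel aligns to channel
  map<string, int64> -> map<string, int64>, writer required: attrs aligns to attrs
  Geo -> Geo, writer required: contact aligns to contact
  bool -> bool, writer optional: active aligns to active
  bool -> bool, writer required: archived aligns to verified
  enabled: no writer-side match
  string -> string, writer required: notes aligns to notes
  primary (writer side), unknown to reader
  int64 -> int64, writer optional: contact.quantity aligns to contact.quantity
  int64 -> int64, writer optional: contact.retries aligns to contact.retries
  contact.score: no writer-side match
  breaking: (contact.score, R1)
  backward on Order therefore BREAKING (1)
diffs on Order not affecting the asked answer:
  field attrs in record Order: required changed to optional -> matters only for Order's forward compatibility — outside the asked direction
  renamed field primary to enabled in record Order -> inert for the asked Order verdict: nothing fires
  renamed field verified to archived in record Order (alias verified declared on the renamed field) -> inert for the asked Order verdict: nothing fires

backward: BREAKING [(contact.score, R1)]


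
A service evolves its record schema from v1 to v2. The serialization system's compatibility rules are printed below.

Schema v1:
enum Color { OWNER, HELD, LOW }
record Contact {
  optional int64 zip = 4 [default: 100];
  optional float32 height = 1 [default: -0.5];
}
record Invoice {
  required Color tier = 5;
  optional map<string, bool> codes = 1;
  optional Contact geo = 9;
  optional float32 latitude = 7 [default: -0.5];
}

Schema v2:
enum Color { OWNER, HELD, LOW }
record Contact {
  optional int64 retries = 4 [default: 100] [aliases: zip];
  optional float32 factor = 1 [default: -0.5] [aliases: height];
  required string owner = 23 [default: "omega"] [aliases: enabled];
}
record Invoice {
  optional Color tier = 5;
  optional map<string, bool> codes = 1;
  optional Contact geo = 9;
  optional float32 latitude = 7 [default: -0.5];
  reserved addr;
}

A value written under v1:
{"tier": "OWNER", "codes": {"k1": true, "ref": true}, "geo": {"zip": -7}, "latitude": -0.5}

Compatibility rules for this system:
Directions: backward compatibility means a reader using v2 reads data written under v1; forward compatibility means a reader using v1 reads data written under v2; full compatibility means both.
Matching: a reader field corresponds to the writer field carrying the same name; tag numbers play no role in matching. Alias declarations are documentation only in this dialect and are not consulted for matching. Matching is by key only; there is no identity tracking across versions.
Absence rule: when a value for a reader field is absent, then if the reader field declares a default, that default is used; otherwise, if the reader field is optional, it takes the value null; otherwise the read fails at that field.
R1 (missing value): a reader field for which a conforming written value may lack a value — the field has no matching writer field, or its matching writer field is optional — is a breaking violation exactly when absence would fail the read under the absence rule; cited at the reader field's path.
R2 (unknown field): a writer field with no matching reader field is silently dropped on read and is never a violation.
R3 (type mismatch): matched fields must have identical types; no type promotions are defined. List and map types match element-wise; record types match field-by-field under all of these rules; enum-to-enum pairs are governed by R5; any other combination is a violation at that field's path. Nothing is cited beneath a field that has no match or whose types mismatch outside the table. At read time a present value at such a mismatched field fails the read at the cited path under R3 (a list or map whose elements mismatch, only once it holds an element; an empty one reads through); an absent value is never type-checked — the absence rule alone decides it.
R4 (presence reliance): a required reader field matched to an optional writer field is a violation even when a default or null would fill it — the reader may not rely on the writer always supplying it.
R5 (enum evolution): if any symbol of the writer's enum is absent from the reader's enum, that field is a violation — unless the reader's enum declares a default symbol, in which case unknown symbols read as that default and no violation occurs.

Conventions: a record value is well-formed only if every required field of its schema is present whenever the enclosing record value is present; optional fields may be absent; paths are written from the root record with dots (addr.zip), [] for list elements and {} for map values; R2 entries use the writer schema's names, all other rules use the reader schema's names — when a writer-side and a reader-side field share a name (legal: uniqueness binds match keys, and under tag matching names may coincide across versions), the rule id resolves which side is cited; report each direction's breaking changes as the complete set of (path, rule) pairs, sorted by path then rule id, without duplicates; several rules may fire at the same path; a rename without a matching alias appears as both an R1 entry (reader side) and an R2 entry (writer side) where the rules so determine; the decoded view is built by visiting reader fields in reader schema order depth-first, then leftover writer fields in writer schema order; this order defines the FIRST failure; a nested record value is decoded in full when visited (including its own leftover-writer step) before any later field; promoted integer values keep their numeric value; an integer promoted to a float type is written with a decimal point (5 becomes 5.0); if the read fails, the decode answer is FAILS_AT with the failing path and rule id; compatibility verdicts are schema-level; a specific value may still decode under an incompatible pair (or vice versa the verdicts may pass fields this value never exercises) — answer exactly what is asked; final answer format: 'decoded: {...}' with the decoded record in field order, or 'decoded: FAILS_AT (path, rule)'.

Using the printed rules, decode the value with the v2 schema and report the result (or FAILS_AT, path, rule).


in Invoice below, arrows point writer -> reader
decode walk for Invoice under reader schema v2:
  tier := "OWNER"
  codes := {"k1": true, "ref": true}
  geo.retries := 100 (missing; default applied)
  geo.factor := -0.5 (missing; default applied)
  geo.owner := "omega" (missing; default applied)
  writer geo.zip: no reader field; dropped
  latitude := -0.5
  => decoded: {"tier": "OWNER", "codes": {"k1": true, "ref": true}, "geo": {"retries": 100, "factor": -0.5, "owner": "omega"}, "latitude": -0.5}
checking off the Invoice differences that do not matter here:
  field tier in record Invoice: required changed to optional -> changes Invoice's schema-level verdicts only — the decode of this value is the same

decoded: {"tier": "OWNER", "codes": {"k1": true, "ref": true}, "geo": {"retries": 100, "factor": -0.5, "owner": "omega"}, "latitude": -0.5}


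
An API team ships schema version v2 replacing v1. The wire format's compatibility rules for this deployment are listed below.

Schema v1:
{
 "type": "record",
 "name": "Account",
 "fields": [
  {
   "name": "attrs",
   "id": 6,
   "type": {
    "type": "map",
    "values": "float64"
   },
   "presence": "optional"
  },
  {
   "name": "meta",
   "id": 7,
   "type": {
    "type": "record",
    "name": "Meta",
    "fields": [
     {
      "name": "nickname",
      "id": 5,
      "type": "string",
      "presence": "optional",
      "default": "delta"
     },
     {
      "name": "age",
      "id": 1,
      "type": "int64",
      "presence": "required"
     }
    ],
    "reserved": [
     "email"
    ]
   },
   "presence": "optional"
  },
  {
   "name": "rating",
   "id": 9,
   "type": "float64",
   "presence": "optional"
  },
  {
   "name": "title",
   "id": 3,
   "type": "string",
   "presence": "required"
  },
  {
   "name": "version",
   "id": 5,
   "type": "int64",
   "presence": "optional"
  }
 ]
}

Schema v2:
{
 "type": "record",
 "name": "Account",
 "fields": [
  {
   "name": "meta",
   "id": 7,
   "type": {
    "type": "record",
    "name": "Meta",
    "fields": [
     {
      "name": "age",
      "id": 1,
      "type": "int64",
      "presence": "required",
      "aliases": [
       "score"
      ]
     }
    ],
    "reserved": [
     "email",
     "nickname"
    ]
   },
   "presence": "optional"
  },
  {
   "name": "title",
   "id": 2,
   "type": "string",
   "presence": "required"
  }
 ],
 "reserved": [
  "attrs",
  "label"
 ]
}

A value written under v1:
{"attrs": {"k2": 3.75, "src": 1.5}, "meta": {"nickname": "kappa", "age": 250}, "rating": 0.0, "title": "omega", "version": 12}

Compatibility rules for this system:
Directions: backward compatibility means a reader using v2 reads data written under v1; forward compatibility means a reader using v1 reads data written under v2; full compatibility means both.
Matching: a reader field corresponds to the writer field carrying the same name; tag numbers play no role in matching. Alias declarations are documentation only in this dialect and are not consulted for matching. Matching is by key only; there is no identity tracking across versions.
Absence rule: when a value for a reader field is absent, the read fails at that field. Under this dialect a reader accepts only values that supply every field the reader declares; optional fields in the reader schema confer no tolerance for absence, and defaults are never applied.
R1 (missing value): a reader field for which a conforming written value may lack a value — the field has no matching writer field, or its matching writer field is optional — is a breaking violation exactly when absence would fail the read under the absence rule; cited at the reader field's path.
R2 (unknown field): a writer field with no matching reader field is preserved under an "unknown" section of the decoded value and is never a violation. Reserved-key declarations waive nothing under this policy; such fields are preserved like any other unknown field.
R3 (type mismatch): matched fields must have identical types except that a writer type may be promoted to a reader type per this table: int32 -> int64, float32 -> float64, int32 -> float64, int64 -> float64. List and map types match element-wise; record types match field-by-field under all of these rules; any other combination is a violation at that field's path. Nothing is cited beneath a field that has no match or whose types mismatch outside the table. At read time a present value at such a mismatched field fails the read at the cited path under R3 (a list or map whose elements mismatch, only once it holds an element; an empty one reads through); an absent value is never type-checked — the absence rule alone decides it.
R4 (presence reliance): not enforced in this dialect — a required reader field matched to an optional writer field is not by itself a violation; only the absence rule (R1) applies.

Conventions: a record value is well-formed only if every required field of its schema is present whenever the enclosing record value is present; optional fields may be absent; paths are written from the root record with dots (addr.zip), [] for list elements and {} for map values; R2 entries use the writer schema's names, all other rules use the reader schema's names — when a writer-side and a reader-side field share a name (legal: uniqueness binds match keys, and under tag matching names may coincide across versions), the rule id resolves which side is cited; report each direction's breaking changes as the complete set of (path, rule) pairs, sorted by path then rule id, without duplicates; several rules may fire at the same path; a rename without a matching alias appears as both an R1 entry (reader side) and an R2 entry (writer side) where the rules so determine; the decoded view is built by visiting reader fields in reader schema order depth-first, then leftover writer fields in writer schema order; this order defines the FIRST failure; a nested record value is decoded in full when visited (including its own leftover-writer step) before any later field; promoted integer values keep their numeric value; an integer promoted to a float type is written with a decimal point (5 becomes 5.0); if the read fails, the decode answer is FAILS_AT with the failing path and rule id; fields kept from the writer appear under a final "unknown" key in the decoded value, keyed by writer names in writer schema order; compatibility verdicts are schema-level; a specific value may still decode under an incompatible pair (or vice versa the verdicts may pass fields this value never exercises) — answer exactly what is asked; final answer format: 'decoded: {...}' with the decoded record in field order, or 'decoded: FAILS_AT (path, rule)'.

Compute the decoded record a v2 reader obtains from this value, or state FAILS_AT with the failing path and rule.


each type pair in Account: writer, then reader
decode walk for Account under reader schema v2:
  meta.age := 250
  writer meta.nickname: kept under "unknown"
  title := "omega"
  writer attrs: kept under "unknown"
  writer rating: kept under "unknown"
  writer version: kept under "unknown"
  => decoded: {"meta": {"age": 250, "unknown": {"nickname": "kappa"}}, "title": "omega", "unknown": {"attrs": {"k2": 3.75, "src": 1.5}, "rating": 0.0, "version": 12}}
ruling out the remaining Account differences:
  field title in record Account: tag 3 changed to 2 -> inert under this dialect — no rule fires on Account and the result does not move

decoded: {"meta": {"age": 250, "unknown": {"nickname": "kappa"}}, "title": "omega", "unknown": {"attrs": {"k2": 3.75, "src": 1.5}, "rating": 0.0, "version": 12}}


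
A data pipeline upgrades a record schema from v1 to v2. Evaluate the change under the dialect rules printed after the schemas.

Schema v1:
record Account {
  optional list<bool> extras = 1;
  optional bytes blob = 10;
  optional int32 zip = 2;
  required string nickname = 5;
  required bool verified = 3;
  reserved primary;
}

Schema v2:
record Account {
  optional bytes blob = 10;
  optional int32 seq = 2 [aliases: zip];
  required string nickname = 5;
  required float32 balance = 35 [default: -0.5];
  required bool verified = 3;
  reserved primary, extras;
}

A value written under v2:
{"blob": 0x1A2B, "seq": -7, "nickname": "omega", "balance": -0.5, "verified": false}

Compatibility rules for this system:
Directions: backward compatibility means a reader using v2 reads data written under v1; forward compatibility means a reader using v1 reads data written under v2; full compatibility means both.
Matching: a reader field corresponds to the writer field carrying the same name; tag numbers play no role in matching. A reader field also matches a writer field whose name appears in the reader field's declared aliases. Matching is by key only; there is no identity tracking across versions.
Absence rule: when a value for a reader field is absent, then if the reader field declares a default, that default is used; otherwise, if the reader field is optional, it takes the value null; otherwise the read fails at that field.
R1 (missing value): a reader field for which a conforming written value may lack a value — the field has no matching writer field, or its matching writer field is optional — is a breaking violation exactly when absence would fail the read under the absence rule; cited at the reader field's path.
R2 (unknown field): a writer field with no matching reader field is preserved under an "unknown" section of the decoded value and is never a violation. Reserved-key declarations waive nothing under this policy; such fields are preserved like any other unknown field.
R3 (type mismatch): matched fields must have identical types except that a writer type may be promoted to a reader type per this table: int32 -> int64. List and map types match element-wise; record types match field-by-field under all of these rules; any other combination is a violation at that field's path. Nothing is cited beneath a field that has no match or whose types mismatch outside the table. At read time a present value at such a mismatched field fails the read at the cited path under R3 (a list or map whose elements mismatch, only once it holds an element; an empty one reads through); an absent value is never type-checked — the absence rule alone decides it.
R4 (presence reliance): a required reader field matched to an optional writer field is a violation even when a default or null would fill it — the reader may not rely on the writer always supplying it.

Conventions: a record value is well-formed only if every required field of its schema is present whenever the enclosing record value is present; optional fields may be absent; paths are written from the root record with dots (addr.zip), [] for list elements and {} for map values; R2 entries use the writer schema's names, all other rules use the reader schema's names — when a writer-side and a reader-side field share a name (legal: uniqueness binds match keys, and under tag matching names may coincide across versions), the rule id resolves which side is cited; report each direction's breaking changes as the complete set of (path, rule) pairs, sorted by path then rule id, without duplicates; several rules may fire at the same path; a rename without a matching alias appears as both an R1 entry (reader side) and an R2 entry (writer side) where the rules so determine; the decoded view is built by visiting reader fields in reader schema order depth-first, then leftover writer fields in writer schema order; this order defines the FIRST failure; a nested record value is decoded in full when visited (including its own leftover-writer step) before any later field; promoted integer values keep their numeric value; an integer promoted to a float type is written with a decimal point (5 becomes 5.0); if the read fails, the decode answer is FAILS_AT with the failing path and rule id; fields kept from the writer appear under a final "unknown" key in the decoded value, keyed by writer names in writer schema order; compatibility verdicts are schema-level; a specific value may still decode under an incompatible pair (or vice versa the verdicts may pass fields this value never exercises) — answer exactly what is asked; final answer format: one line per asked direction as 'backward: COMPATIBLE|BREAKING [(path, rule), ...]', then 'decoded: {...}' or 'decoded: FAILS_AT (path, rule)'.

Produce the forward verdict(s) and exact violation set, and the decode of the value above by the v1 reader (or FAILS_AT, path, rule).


each type pair in Account: writer, then reader
forward on Account — v1 reading data written by v2:
  extras: no writer match
  blob: bytes -> bytes, writer optional; from blob
  zip: no writer match
  nickname: string -> string, writer required; from nickname
  verified: bool -> bool, writer required; from verified
  leftover writer field: seq
  leftover writer field: balance
  => forward: COMPATIBLE
decode (reader v1):
  extras := null (absent, optional -> null)
  blob := 0x1A2B
  zip := null (absent, optional -> null)
  nickname := "omega"
  verified := false
  writer seq: kept under "unknown"
  writer balance: kept under "unknown"
  => decoded: {"extras": null, "blob": 0x1A2B, "zip": null, "nickname": "omega", "verified": false, "unknown": {"seq": -7, "balance": -0.5}}
ruling out the remaining Account differences:
  removed field extras from record Account (its key "extras" joins the reserved list) -> fires no rule on Account, leaving the asked answer as it is

forward: COMPATIBLE []; decoded: {"extras": null, "blob": 0x1A2B, "zip": null, "nickname": "omega", "verified": false, "unknown": {"seq": -7, "balance": -0.5}}


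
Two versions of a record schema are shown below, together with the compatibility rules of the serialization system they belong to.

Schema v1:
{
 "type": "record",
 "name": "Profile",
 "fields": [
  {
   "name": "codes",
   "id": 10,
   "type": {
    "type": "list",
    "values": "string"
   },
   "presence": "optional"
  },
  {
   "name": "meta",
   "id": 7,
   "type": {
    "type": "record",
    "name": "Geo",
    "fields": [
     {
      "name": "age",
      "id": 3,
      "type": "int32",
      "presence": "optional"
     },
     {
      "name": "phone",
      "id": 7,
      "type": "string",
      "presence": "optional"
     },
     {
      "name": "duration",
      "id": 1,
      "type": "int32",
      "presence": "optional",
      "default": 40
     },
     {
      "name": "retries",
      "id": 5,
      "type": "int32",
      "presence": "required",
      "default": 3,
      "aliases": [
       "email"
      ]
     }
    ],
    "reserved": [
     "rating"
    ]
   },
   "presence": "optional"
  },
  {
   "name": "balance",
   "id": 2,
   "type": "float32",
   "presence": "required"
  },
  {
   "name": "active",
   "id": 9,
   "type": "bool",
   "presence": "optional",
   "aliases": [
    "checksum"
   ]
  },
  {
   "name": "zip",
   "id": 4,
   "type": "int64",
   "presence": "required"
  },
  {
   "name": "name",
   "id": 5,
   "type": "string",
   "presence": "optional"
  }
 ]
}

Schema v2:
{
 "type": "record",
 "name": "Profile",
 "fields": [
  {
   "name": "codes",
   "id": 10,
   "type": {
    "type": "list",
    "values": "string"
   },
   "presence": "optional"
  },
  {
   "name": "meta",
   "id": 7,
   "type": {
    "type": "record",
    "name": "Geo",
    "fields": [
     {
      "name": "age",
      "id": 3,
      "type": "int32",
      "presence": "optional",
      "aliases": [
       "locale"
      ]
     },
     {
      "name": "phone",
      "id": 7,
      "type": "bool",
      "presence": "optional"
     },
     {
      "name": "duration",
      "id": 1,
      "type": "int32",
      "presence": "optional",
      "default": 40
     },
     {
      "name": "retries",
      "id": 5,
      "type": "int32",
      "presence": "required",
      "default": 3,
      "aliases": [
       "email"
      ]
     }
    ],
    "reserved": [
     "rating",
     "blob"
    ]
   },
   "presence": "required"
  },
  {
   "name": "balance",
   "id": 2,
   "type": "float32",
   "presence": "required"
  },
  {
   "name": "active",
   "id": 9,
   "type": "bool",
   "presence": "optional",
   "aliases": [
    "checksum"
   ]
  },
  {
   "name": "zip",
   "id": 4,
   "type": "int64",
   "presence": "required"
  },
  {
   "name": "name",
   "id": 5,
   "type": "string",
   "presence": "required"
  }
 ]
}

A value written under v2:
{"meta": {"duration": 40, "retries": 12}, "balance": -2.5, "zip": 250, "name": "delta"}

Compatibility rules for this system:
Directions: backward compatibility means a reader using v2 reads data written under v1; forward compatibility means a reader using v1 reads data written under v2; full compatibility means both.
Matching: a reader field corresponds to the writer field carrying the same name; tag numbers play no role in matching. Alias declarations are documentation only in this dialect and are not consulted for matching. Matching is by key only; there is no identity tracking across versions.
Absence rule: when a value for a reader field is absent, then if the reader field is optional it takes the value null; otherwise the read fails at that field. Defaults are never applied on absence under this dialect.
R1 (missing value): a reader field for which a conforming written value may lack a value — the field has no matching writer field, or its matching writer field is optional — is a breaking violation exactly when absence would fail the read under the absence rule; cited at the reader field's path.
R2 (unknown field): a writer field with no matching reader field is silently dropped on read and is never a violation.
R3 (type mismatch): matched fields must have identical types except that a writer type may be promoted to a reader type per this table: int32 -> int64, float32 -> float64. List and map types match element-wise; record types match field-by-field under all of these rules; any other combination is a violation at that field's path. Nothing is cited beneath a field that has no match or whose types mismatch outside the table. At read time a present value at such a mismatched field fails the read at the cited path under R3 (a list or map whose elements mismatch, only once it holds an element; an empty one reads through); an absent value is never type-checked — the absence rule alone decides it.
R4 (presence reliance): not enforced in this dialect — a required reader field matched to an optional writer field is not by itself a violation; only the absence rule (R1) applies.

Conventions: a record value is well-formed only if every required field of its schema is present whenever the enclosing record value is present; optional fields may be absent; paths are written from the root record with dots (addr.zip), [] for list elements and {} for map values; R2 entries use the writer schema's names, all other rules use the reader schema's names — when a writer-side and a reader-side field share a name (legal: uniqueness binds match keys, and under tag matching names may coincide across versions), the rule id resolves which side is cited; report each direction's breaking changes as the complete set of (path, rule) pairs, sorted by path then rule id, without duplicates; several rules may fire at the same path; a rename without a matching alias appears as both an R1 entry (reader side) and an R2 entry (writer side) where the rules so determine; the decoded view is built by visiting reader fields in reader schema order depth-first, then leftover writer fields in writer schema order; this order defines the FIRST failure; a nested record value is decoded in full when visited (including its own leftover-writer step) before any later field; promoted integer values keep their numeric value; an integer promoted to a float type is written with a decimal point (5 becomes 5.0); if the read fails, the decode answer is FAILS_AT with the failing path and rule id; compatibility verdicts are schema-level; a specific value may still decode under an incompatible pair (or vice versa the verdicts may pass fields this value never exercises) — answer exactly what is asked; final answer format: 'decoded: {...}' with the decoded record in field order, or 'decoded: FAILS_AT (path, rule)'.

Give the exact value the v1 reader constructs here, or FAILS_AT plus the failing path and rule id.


decoded: {"codes": null, "meta": {"age": null, "phone": null, "duration": 40, "retries": 12}, "balance": -2.5, "active": null, "zip": 250, "name": "delta"}

the writer's type comes first in each Profile pair
migrating the Profile value to v1:
  codes := null (absent, optional -> null)
  meta.age := null (absent, optional -> null)
  meta.phone := null (absent, optional -> null)
  meta.duration := 40
  meta.retries := 12
  balance := -2.5
  active := null (absent, optional -> null)
  zip := 250
  name := "delta"
  => decoded: {"codes": null, "meta": {"age": null, "phone": null, "duration": 40, "retries": 12}, "balance": -2.5, "active": null, "zip": 250, "name": "delta"}
checking off the Profile differences that do not matter here:
  field phone in record Geo: type string changed to bool -> changes Profile's schema-level verdicts only — the decode of this value is the same
  field meta in record Profile: optional changed to required -> changes Profile's schema-level verdicts only — the decode of this value is the same
  field name in record Profile: optional changed to required -> changes Profile's schema-level verdicts only — the decode of this value is the same


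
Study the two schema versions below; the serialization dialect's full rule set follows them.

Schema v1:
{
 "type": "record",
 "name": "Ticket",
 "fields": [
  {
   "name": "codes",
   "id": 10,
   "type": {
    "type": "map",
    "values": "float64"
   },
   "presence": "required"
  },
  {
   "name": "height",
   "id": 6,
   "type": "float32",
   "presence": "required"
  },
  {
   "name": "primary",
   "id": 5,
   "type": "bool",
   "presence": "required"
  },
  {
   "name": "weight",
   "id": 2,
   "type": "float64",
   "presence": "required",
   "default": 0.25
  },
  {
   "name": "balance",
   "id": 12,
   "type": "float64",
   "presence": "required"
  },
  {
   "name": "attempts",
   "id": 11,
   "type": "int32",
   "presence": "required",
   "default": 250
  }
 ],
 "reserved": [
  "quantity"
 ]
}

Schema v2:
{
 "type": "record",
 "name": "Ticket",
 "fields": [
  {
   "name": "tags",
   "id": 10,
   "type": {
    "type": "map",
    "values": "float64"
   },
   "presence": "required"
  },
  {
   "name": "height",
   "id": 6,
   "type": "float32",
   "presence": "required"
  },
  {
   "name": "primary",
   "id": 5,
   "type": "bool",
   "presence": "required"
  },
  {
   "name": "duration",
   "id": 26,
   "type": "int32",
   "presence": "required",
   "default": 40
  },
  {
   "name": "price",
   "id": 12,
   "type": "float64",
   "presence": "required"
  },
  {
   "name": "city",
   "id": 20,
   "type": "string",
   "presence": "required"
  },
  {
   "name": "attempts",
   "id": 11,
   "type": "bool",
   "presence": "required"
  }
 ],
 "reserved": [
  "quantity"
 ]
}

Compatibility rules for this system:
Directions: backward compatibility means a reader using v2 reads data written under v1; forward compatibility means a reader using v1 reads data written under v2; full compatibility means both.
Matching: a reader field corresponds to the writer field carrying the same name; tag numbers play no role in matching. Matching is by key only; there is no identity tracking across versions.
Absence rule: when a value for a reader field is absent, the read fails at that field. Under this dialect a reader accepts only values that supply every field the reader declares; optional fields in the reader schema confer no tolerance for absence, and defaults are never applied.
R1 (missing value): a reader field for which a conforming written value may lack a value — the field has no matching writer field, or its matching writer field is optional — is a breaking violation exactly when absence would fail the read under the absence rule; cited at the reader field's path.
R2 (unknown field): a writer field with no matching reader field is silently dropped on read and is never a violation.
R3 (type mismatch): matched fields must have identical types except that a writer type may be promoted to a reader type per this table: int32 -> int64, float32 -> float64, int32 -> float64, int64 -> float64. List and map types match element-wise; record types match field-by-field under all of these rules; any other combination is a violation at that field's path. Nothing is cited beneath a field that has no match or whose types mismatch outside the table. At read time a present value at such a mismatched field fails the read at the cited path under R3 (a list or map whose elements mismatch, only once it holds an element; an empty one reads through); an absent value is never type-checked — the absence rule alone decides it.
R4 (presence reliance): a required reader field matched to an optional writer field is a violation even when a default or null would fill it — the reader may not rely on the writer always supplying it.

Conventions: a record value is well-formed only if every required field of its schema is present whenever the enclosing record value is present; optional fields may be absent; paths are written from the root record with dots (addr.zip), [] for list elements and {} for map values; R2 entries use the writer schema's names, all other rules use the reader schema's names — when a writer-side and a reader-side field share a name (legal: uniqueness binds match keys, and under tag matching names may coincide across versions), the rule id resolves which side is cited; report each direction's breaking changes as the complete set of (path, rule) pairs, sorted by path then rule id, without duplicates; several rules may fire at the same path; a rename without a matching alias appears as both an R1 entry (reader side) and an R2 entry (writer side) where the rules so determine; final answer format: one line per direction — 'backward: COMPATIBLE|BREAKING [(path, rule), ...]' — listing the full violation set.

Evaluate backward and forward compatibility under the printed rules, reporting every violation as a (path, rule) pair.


backward: BREAKING [(attempts, R3), (city, R1), (duration, R1), (price, R1), (tags, R1)]; forward: BREAKING [(attempts, R3), (balance, R1), (codes, R1), (weight, R1)]

arrows below run writer -> reader for Ticket
backward analysis of Ticket with v2 as reader and v1 as writer:
  tags has no writer counterpart
  height: float32 -> float32, writer required; from height
  primary: bool -> bool, writer required; from primary
  duration has no writer counterpart
  price has no writer counterpart
  city has no writer counterpart
  attempts: int32 -> bool, writer required; from attempts
  writer field codes has no reader counterpart
  writer field weight has no reader counterpart
  writer field balance has no reader counterpart
  breaking: (attempts, R3)
  breaking: (city, R1)
  breaking: (duration, R1)
  breaking: (price, R1)
  breaking: (tags, R1)
  backward on Ticket therefore BREAKING (5)
forward analysis of Ticket with v1 as reader and v2 as writer:
  codes has no writer counterpart
  height: float32 -> float32, writer required; from height
  primary: bool -> bool, writer required; from primary
  weight has no writer counterpart
  balance has no writer counterpart
  attempts: bool -> int32, writer required; from attempts
  writer field tags has no reader counterpart
  writer field duration has no reader counterpart
  writer field price has no reader counterpart
  writer field city has no reader counterpart
  breaking: (attempts, R3)
  breaking: (balance, R1)
  breaking: (codes, R1)
  breaking: (weight, R1)
  forward on Ticket therefore BREAKING (4)


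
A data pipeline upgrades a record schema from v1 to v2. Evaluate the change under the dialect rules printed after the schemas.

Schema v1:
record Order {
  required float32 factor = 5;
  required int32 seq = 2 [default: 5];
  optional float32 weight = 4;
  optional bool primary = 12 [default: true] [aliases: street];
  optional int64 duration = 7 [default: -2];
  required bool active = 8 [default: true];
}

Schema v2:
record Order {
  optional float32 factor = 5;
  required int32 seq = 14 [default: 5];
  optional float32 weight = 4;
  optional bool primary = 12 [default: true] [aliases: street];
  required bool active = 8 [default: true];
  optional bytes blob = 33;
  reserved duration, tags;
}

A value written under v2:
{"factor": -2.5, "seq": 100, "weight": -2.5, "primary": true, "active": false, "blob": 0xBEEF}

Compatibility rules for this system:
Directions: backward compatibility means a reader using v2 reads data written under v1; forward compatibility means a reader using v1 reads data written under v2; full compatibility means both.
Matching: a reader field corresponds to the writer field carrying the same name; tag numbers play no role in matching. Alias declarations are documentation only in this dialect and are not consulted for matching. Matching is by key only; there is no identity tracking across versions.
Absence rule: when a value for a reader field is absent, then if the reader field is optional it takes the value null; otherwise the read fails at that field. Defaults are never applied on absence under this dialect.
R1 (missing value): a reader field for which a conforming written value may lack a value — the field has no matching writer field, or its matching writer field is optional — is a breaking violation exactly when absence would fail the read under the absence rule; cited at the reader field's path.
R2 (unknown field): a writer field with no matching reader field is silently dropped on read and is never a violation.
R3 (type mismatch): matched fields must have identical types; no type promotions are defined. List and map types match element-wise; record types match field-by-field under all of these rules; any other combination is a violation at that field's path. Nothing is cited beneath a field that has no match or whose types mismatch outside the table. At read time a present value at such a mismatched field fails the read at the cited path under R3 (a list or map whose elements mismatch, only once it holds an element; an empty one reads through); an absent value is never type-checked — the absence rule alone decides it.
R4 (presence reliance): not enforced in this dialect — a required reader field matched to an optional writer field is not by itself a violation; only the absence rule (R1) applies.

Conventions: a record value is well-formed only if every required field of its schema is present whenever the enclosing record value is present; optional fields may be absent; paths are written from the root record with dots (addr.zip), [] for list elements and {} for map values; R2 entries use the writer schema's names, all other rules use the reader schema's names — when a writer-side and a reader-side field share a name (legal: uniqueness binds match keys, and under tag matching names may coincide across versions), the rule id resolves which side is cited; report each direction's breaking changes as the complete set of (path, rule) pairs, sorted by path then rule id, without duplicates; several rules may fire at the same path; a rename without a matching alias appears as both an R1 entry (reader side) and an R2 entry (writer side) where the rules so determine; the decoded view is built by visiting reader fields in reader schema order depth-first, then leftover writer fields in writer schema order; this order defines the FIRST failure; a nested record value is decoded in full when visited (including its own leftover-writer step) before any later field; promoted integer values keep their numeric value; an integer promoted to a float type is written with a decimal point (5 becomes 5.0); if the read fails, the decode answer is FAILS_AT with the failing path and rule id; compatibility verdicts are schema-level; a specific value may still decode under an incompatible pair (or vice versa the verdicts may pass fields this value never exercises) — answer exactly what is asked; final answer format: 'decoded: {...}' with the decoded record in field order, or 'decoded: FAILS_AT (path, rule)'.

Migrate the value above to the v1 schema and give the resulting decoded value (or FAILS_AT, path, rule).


decoded: {"factor": -2.5, "seq": 100, "weight": -2.5, "primary": true, "duration": null, "active": false}

arrows below run writer -> reader for Order
migrating the Order value to v1:
  factor := -2.5
  seq := 100
  weight := -2.5
  primary := true
  duration := null (not supplied -> null)
  active := false
  writer blob: unmatched, discarded
  => decoded: {"factor": -2.5, "seq": 100, "weight": -2.5, "primary": true, "duration": null, "active": false}
remaining Order differences; none change what is asked:
  field seq in record Order: tag 2 changed to 14 -> no rule fires on it and the decoded Order view is identical with or without it
  added field blob to record Order: optional bytes, tag 33 (in v2 it sits last) -> no rule fires on it and the decoded Order view is identical with or without it
  removed field duration from record Order (its key "duration" joins the reserved list) -> no rule fires on it and the decoded Order view is identical with or without it
  field factor in record Order: required changed to optional -> matters for Order compatibility verdicts, not for this value's decode
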